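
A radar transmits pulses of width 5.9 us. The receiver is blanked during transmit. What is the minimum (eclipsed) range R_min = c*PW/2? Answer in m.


R_min = 3e8 * 5.9e-6 / 2 = 885.0 m

885.0 m


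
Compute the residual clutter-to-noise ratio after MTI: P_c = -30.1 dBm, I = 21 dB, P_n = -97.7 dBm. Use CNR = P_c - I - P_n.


CNR = -30.1 - 21 - (-97.7) = 46.6 dB

46.6 dB


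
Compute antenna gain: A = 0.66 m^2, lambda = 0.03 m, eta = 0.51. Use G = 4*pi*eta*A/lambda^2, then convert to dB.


G_linear = 4*pi*0.51*0.66/0.03^2 = 4699.82
G_dB = 10*log10(4699.82) = 36.7 dB

36.7 dB


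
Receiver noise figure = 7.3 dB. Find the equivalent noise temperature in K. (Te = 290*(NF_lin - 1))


NF_lin = 10^(7.3/10) = 5.370318
Te = 290 * (5.370318 - 1) = 1267.4 K

1267.4 K


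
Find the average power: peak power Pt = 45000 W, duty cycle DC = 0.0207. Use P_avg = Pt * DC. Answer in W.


P_avg = 45000 * 0.0207 = 931.5 W

931.5 W


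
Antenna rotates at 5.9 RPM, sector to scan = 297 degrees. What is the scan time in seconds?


t = 297 / (5.9 * 360) * 60 = 8.39 s

8.39 s


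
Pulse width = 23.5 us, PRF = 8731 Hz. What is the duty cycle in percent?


DC = 23.5e-6 * 8731 * 100 = 20.52%

20.52%


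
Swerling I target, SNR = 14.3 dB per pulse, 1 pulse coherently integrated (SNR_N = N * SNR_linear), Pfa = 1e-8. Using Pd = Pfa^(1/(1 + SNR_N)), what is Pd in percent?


SNR_lin = 10^(14.3/10) = 26.91535
SNR_N = 1 * 26.91535 = 26.91535
1/(1 + SNR_N) = 1/27.91535 = 0.0358226
Pd = (1e-8)^0.0358226 = 0.51692
Pd = 51.7%

51.7%


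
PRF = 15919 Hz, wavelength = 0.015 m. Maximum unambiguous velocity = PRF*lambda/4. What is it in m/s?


V_ua = 15919 * 0.015 / 4 = 59.7 m/s

59.7 m/s


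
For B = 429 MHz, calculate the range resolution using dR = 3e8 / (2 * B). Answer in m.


dR = 3e8 / (2 * 429000000.0) = 0.35 m

0.35 m


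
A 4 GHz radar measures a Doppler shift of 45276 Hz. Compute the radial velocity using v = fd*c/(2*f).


v = 45276 * 3e8 / (2 * 4000000000.0) = 1697.9 m/s

1697.9 m/s


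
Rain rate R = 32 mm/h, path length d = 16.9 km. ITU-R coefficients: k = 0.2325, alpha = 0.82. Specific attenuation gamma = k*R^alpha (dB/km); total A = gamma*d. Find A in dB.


gamma = 0.2325 * 32^0.82 = 3.986997 dB/km
A = 3.986997 * 16.9 = 67.38 dB

67.38 dB


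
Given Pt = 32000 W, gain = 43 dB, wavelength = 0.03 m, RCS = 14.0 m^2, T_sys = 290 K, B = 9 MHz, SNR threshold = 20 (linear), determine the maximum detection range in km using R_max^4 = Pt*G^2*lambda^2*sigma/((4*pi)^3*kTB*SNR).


G_lin = 10^(43/10) = 19952.62315
R^4 = 32000 * 19952.62315^2 * 0.03^2 * 14.0 / ((4*pi)^3 * 1.38e-23 * 290 * 9000000.0 * 20)
R^4 = 1.1229e20 m^4
R_max = (1.1229e20)^(1/4) = 102940.3 m = 102.9 km

102.9 km


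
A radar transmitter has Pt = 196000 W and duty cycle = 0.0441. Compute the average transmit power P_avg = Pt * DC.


P_avg = 196000 * 0.0441 = 8643.6 W

8643.6 W


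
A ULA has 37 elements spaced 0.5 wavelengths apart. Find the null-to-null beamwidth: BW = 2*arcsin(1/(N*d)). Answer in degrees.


1/(N*d) = 1/(37*0.5) = 0.054054
BW = 2*arcsin(0.054054) = 6.2 degrees

6.2 degrees


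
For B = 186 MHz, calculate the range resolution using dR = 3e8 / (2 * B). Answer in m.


dR = 3e8 / (2 * 186000000.0) = 0.81 m

0.81 m


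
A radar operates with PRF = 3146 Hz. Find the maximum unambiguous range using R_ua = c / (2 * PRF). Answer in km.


R_ua = 3e8 / (2 * 3146) = 47679.6 m = 47.7 km

47.7 km


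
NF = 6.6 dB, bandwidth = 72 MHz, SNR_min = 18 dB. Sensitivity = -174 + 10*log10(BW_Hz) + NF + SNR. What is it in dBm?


10*log10(72000000.0) = 78.57
S = -174 + 78.57 + 6.6 + 18 = -70.8 dBm

-70.8 dBm


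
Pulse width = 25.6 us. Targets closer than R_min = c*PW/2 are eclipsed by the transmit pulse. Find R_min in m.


R_min = 3e8 * 25.6e-6 / 2 = 3840.0 m

3840.0 m


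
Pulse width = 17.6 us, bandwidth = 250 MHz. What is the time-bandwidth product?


TBP = 17.6 * 250 = 4400.0

4400.0


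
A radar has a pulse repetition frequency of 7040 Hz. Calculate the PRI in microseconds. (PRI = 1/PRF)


PRI = 1/7040 = 0.0001420455 s = 142.0 us

142.0 us


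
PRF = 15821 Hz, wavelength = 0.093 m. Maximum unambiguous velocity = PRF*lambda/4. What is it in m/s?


V_ua = 15821 * 0.093 / 4 = 367.8 m/s

367.8 m/s


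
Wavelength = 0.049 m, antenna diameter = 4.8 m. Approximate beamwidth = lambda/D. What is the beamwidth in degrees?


BW_rad = 0.049 / 4.8 = 0.010208
BW_deg = 0.58 degrees

0.58 degrees


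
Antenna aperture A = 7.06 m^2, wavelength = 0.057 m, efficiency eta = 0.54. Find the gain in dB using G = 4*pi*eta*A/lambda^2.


G_linear = 4*pi*0.54*7.06/0.057^2 = 14745.47
G_dB = 10*log10(14745.47) = 41.7 dB

41.7 dB


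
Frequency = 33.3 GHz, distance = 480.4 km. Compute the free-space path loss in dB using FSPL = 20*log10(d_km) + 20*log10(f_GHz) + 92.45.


20*log10(480.4) = 53.63
20*log10(33.3) = 30.45
FSPL = 176.5 dB

176.5 dB


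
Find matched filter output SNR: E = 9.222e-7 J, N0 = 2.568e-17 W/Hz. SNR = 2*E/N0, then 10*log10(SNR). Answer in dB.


SNR_lin = 2 * 9.222e-7 / 2.568e-17 = 7.182e10
SNR_dB = 10*log10(7.182e10) = 108.6 dB

108.6 dB


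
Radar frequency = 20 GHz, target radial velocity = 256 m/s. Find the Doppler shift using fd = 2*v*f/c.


fd = 2 * 256 * 20000000000.0 / 3e8 = 34133.3 Hz

34133.3 Hz


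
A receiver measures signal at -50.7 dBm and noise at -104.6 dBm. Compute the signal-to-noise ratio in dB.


SNR = -50.7 - (-104.6) = 53.9 dB

53.9 dB


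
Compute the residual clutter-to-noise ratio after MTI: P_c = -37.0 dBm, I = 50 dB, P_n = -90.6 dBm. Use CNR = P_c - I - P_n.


CNR = -37.0 - 50 - (-90.6) = 3.6 dB

3.6 dB


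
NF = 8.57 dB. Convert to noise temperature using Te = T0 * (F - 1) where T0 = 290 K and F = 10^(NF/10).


NF_lin = 10^(8.57/10) = 7.19449
Te = 290 * (7.19449 - 1) = 1796.4 K

1796.4 K


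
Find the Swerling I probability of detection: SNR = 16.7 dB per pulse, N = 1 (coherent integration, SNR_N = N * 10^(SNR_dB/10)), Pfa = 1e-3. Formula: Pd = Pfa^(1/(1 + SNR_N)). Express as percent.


SNR_lin = 10^(16.7/10) = 46.77351
SNR_N = 1 * 46.77351 = 46.77351
1/(1 + SNR_N) = 1/47.77351 = 0.0209321
Pd = (1e-3)^0.0209321 = 0.86537
Pd = 86.5%

86.5%


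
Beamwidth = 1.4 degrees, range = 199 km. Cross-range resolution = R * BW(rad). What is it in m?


BW_rad = 0.02443461
CR = 199000 * 0.02443461 = 4862.5 m

4862.5 m


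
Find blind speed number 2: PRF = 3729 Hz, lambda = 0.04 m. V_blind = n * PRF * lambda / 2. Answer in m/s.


V_blind = 2 * 3729 * 0.04 / 2 = 149.2 m/s

149.2 m/s


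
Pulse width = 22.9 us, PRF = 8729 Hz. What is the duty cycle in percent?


DC = 22.9e-6 * 8729 * 100 = 19.99%

19.99%


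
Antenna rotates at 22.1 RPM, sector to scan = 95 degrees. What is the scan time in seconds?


t = 95 / (22.1 * 360) * 60 = 0.72 s

0.72 s


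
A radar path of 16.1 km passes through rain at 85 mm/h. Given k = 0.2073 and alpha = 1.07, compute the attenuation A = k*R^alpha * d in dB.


gamma = 0.2073 * 85^1.07 = 24.047922 dB/km
A = 24.047922 * 16.1 = 387.17 dB

387.17 dB


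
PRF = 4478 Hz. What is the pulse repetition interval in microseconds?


PRI = 1/4478 = 0.000223314 s = 223.3 us

223.3 us


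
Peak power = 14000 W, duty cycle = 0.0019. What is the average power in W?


P_avg = 14000 * 0.0019 = 26.6 W

26.6 W


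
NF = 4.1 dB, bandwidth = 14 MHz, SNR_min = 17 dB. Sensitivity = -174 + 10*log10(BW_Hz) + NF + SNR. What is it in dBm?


10*log10(14000000.0) = 71.46
S = -174 + 71.46 + 4.1 + 17 = -81.4 dBm

-81.4 dBm


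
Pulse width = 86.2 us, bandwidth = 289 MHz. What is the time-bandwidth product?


TBP = 86.2 * 289 = 24911.8

24911.8


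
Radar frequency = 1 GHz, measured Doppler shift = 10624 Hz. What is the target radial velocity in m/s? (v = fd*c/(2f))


v = 10624 * 3e8 / (2 * 1000000000.0) = 1593.6 m/s

1593.6 m/s


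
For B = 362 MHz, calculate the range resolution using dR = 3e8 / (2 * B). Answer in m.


dR = 3e8 / (2 * 362000000.0) = 0.41 m

0.41 m


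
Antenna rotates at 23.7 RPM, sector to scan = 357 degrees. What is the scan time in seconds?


t = 357 / (23.7 * 360) * 60 = 2.51 s

2.51 s


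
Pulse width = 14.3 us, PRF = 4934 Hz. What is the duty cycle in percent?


DC = 14.3e-6 * 4934 * 100 = 7.06%

7.06%


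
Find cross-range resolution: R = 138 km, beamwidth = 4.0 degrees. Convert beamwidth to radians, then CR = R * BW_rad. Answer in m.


BW_rad = 0.06981317
CR = 138000 * 0.06981317 = 9634.2 m

9634.2 m


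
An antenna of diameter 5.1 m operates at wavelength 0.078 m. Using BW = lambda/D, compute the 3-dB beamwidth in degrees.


BW_rad = 0.078 / 5.1 = 0.015294
BW_deg = 0.88 degrees

0.88 degrees


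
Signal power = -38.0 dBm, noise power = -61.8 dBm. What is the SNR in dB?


SNR = -38.0 - (-61.8) = 23.8 dB

23.8 dB


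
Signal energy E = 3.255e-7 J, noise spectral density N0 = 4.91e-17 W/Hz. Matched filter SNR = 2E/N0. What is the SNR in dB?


SNR_lin = 2 * 3.255e-7 / 4.91e-17 = 1.326e10
SNR_dB = 10*log10(1.326e10) = 101.2 dB

101.2 dB


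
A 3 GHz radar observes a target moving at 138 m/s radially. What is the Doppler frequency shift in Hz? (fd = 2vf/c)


fd = 2 * 138 * 3000000000.0 / 3e8 = 2760.0 Hz

2760.0 Hz


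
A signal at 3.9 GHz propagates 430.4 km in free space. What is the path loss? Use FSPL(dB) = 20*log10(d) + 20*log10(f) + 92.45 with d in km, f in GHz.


20*log10(430.4) = 52.68
20*log10(3.9) = 11.82
FSPL = 156.9 dB

156.9 dB


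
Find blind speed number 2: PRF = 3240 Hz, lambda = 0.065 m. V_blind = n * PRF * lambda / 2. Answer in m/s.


V_blind = 2 * 3240 * 0.065 / 2 = 210.6 m/s

210.6 m/s


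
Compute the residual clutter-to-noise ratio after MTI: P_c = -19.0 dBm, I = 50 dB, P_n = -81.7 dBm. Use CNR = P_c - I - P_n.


CNR = -19.0 - 50 - (-81.7) = 12.7 dB

12.7 dB


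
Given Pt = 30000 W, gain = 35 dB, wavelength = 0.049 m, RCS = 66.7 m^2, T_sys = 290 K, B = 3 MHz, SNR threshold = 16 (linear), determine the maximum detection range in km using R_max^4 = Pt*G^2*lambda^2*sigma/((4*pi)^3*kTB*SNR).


G_lin = 10^(35/10) = 3162.27766
R^4 = 30000 * 3162.27766^2 * 0.049^2 * 66.7 / ((4*pi)^3 * 1.38e-23 * 290 * 3000000.0 * 16)
R^4 = 1.26035e20 m^4
R_max = (1.26035e20)^(1/4) = 105955.3 m = 106.0 km

106.0 km


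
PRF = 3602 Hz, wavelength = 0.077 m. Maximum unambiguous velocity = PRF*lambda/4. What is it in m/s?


V_ua = 3602 * 0.077 / 4 = 69.3 m/s

69.3 m/s


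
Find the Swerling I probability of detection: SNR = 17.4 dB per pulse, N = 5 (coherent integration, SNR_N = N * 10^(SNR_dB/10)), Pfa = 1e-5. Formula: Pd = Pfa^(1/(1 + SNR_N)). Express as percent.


SNR_lin = 10^(17.4/10) = 54.95409
SNR_N = 5 * 54.95409 = 274.77045
1/(1 + SNR_N) = 1/275.77045 = 0.0036262
Pd = (1e-5)^0.0036262 = 0.95911
Pd = 95.9%

95.9%


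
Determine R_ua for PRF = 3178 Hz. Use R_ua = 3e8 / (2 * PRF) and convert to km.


R_ua = 3e8 / (2 * 3178) = 47199.5 m = 47.2 km

47.2 km


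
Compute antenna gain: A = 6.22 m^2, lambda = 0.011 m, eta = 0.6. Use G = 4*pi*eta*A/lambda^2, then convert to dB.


G_linear = 4*pi*0.6*6.22/0.011^2 = 387584.26
G_dB = 10*log10(387584.26) = 55.9 dB

55.9 dB


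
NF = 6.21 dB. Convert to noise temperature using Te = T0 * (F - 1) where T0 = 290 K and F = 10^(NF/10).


NF_lin = 10^(6.21/10) = 4.178304
Te = 290 * (4.178304 - 1) = 921.7 K

921.7 K


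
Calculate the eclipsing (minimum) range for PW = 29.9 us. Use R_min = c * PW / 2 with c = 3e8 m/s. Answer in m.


R_min = 3e8 * 29.9e-6 / 2 = 4485.0 m

4485.0 m


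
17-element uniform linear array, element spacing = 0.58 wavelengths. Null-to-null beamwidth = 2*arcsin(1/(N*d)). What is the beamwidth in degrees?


1/(N*d) = 1/(17*0.58) = 0.10142
BW = 2*arcsin(0.10142) = 11.6 degrees

11.6 degrees


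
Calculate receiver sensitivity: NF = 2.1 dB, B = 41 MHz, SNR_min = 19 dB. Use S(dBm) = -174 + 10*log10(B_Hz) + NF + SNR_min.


10*log10(41000000.0) = 76.13
S = -174 + 76.13 + 2.1 + 19 = -76.8 dBm

-76.8 dBm


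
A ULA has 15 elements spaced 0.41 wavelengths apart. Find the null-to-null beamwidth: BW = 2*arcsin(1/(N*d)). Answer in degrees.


1/(N*d) = 1/(15*0.41) = 0.162602
BW = 2*arcsin(0.162602) = 18.7 degrees

18.7 degrees


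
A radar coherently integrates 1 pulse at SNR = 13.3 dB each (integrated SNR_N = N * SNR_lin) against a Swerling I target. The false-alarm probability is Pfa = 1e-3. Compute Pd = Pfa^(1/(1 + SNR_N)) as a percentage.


SNR_lin = 10^(13.3/10) = 21.37962
SNR_N = 1 * 21.37962 = 21.37962
1/(1 + SNR_N) = 1/22.37962 = 0.0446835
Pd = (1e-3)^0.0446835 = 0.73443
Pd = 73.4%

73.4%


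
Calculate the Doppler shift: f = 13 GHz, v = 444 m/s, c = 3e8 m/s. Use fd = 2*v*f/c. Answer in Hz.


fd = 2 * 444 * 13000000000.0 / 3e8 = 38480.0 Hz

38480.0 Hz


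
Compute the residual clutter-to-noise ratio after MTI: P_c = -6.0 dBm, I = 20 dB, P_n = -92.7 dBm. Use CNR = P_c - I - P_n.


CNR = -6.0 - 20 - (-92.7) = 66.7 dB

66.7 dB


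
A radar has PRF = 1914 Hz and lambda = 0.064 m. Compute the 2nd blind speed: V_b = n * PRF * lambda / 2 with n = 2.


V_blind = 2 * 1914 * 0.064 / 2 = 122.5 m/s

122.5 m/s


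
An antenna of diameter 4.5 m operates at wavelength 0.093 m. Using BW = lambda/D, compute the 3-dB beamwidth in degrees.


BW_rad = 0.093 / 4.5 = 0.020667
BW_deg = 1.18 degrees

1.18 degrees


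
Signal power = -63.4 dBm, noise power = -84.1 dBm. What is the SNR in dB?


SNR = -63.4 - (-84.1) = 20.7 dB

20.7 dB


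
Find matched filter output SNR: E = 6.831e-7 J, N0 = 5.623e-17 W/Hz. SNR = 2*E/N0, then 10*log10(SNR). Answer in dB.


SNR_lin = 2 * 6.831e-7 / 5.623e-17 = 2.43e10
SNR_dB = 10*log10(2.43e10) = 103.9 dB

103.9 dB


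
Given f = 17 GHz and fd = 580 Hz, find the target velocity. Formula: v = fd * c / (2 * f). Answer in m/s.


v = 580 * 3e8 / (2 * 17000000000.0) = 5.1 m/s

5.1 m/s


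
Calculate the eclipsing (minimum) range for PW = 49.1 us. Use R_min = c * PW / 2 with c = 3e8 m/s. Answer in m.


R_min = 3e8 * 49.1e-6 / 2 = 7365.0 m

7365.0 m


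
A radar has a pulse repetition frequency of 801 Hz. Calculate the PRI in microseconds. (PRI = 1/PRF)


PRI = 1/801 = 0.0012484395 s = 1248.4 us

1248.4 us


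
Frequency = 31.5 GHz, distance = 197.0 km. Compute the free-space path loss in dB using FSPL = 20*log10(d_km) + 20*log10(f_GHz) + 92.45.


20*log10(197.0) = 45.89
20*log10(31.5) = 29.97
FSPL = 168.3 dB

168.3 dB


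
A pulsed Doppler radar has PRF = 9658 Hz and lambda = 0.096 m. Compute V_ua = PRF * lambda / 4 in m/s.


V_ua = 9658 * 0.096 / 4 = 231.8 m/s

231.8 m/s


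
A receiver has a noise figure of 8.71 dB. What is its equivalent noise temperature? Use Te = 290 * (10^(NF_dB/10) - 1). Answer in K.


NF_lin = 10^(8.71/10) = 7.430191
Te = 290 * (7.430191 - 1) = 1864.8 K

1864.8 K


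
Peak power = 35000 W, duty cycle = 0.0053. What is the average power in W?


P_avg = 35000 * 0.0053 = 185.5 W

185.5 W


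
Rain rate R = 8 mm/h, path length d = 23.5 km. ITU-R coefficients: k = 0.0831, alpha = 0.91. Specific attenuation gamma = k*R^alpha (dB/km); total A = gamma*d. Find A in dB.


gamma = 0.0831 * 8^0.91 = 0.551332 dB/km
A = 0.551332 * 23.5 = 12.96 dB

12.96 dB


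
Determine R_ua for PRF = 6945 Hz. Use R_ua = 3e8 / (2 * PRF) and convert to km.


R_ua = 3e8 / (2 * 6945) = 21598.3 m = 21.6 km

21.6 km


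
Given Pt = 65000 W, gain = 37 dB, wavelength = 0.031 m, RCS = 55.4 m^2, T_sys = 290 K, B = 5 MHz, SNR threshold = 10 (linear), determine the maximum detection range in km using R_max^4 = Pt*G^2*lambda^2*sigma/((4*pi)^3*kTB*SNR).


G_lin = 10^(37/10) = 5011.872336
R^4 = 65000 * 5011.872336^2 * 0.031^2 * 55.4 / ((4*pi)^3 * 1.38e-23 * 290 * 5000000.0 * 10)
R^4 = 2.18912e20 m^4
R_max = (2.18912e20)^(1/4) = 121637.5 m = 121.6 km

121.6 km


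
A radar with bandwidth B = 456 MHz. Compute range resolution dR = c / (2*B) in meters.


dR = 3e8 / (2 * 456000000.0) = 0.33 m

0.33 m


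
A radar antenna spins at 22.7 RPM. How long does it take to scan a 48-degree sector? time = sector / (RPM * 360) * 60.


t = 48 / (22.7 * 360) * 60 = 0.35 s

0.35 s


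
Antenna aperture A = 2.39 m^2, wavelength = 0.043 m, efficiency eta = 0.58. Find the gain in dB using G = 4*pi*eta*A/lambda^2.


G_linear = 4*pi*0.58*2.39/0.043^2 = 9421.04
G_dB = 10*log10(9421.04) = 39.7 dB

39.7 dB


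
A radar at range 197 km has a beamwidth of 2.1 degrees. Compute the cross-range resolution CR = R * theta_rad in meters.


BW_rad = 0.036651914
CR = 197000 * 0.036651914 = 7220.4 m

7220.4 m


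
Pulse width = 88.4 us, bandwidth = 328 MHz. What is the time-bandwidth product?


TBP = 88.4 * 328 = 28995.2

28995.2


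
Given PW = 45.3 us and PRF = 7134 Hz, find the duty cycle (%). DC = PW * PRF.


DC = 45.3e-6 * 7134 * 100 = 32.32%

32.32%


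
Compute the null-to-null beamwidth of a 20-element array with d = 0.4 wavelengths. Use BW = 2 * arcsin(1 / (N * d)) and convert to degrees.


1/(N*d) = 1/(20*0.4) = 0.125
BW = 2*arcsin(0.125) = 14.4 degrees

14.4 degrees


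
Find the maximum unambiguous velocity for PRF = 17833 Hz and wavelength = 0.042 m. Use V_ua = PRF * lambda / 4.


V_ua = 17833 * 0.042 / 4 = 187.2 m/s

187.2 m/s


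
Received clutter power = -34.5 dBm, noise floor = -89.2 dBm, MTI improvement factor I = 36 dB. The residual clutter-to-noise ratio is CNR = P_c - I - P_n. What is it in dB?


CNR = -34.5 - 36 - (-89.2) = 18.7 dB

18.7 dB


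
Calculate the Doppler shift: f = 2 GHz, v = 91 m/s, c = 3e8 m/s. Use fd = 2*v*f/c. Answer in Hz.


fd = 2 * 91 * 2000000000.0 / 3e8 = 1213.3 Hz

1213.3 Hz


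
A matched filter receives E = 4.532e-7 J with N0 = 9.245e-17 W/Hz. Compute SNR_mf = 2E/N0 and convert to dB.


SNR_lin = 2 * 4.532e-7 / 9.245e-17 = 9.804e9
SNR_dB = 10*log10(9.804e9) = 99.9 dB

99.9 dB


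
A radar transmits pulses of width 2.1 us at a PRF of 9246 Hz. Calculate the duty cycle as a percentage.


DC = 2.1e-6 * 9246 * 100 = 1.94%

1.94%


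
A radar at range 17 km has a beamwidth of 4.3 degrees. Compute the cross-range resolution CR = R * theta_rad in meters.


BW_rad = 0.075049158
CR = 17000 * 0.075049158 = 1275.8 m

1275.8 m


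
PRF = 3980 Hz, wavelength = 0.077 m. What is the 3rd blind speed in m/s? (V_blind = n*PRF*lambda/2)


V_blind = 3 * 3980 * 0.077 / 2 = 459.7 m/s

459.7 m/s


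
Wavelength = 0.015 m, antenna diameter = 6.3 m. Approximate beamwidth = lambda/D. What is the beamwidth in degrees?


BW_rad = 0.015 / 6.3 = 0.002381
BW_deg = 0.14 degrees

0.14 degrees


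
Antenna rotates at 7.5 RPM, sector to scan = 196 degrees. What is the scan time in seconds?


t = 196 / (7.5 * 360) * 60 = 4.36 s

4.36 s


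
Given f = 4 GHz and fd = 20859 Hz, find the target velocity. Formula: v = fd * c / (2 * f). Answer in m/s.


v = 20859 * 3e8 / (2 * 4000000000.0) = 782.2 m/s

782.2 m/s


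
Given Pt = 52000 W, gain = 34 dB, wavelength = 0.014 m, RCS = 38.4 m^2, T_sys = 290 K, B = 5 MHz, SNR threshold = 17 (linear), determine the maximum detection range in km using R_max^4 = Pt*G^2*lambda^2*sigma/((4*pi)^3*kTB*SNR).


G_lin = 10^(34/10) = 2511.886432
R^4 = 52000 * 2511.886432^2 * 0.014^2 * 38.4 / ((4*pi)^3 * 1.38e-23 * 290 * 5000000.0 * 17)
R^4 = 3.65818e18 m^4
R_max = (3.65818e18)^(1/4) = 43733.7 m = 43.7 km

43.7 km


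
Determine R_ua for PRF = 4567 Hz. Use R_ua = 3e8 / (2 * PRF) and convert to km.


R_ua = 3e8 / (2 * 4567) = 32844.3 m = 32.8 km

32.8 km


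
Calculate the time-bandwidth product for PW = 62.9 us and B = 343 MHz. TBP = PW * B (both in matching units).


TBP = 62.9 * 343 = 21574.7

21574.7


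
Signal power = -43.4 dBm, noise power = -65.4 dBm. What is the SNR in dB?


SNR = -43.4 - (-65.4) = 22.0 dB

22.0 dB


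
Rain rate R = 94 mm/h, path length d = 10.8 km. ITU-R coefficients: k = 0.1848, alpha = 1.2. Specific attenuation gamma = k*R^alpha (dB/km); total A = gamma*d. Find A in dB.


gamma = 0.1848 * 94^1.2 = 43.097829 dB/km
A = 43.097829 * 10.8 = 465.46 dB

465.46 dB


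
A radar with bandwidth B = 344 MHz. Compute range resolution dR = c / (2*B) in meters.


dR = 3e8 / (2 * 344000000.0) = 0.44 m

0.44 m


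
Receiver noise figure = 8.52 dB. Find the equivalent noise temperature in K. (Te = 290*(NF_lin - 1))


NF_lin = 10^(8.52/10) = 7.112135
Te = 290 * (7.112135 - 1) = 1772.5 K

1772.5 K


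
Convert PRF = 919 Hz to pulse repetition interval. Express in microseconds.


PRI = 1/919 = 0.0010881393 s = 1088.1 us

1088.1 us


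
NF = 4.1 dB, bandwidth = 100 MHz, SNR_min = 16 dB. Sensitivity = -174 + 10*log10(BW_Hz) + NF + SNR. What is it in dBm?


10*log10(100000000.0) = 80.0
S = -174 + 80.0 + 4.1 + 16 = -73.9 dBm

-73.9 dBm


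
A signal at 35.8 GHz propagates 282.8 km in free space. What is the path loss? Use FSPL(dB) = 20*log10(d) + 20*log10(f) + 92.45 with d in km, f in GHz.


20*log10(282.8) = 49.03
20*log10(35.8) = 31.08
FSPL = 172.6 dB

172.6 dB


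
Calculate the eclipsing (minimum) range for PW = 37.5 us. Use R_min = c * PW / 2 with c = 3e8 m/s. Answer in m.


R_min = 3e8 * 37.5e-6 / 2 = 5625.0 m

5625.0 m


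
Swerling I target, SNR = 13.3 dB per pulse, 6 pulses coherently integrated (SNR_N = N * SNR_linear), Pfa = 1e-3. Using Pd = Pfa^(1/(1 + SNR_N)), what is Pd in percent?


SNR_lin = 10^(13.3/10) = 21.37962
SNR_N = 6 * 21.37962 = 128.27772
1/(1 + SNR_N) = 1/129.27772 = 0.0077353
Pd = (1e-3)^0.0077353 = 0.94797
Pd = 94.8%

94.8%


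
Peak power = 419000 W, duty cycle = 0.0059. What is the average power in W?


P_avg = 419000 * 0.0059 = 2472.1 W

2472.1 W


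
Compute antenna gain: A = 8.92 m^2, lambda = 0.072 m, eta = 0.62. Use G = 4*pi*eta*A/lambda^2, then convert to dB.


G_linear = 4*pi*0.62*8.92/0.072^2 = 13406.07
G_dB = 10*log10(13406.07) = 41.3 dB

41.3 dB


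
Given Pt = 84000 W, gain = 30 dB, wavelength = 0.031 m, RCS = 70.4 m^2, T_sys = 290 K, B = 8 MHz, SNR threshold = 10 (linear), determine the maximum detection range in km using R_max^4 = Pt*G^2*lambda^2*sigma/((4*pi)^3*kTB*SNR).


G_lin = 10^(30/10) = 1000.0
R^4 = 84000 * 1000.0^2 * 0.031^2 * 70.4 / ((4*pi)^3 * 1.38e-23 * 290 * 8000000.0 * 10)
R^4 = 8.94497e18 m^4
R_max = (8.94497e18)^(1/4) = 54688.3 m = 54.7 km

54.7 km


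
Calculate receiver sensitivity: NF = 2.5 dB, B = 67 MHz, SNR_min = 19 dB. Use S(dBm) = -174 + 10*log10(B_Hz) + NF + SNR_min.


10*log10(67000000.0) = 78.26
S = -174 + 78.26 + 2.5 + 19 = -74.2 dBm

-74.2 dBm


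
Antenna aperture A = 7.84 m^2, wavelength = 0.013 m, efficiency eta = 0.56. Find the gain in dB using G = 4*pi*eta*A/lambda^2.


G_linear = 4*pi*0.56*7.84/0.013^2 = 326457.95
G_dB = 10*log10(326457.95) = 55.1 dB

55.1 dB


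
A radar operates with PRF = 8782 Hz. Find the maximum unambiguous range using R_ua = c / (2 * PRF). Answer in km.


R_ua = 3e8 / (2 * 8782) = 17080.4 m = 17.1 km

17.1 km


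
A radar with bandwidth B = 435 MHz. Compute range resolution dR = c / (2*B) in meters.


dR = 3e8 / (2 * 435000000.0) = 0.34 m

0.34 m


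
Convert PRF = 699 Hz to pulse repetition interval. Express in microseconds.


PRI = 1/699 = 0.0014306152 s = 1430.6 us

1430.6 us


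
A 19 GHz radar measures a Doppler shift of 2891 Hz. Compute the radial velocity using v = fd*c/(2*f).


v = 2891 * 3e8 / (2 * 19000000000.0) = 22.8 m/s

22.8 m/s


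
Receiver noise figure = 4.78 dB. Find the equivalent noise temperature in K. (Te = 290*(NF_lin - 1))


NF_lin = 10^(4.78/10) = 3.006076
Te = 290 * (3.006076 - 1) = 581.8 K

581.8 K


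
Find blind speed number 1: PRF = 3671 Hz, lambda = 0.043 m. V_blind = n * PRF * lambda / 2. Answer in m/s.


V_blind = 1 * 3671 * 0.043 / 2 = 78.9 m/s

78.9 m/s


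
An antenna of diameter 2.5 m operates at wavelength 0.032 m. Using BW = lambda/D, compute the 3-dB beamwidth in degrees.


BW_rad = 0.032 / 2.5 = 0.0128
BW_deg = 0.73 degrees

0.73 degrees


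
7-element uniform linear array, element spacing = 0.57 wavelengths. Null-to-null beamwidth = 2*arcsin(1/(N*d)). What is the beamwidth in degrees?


1/(N*d) = 1/(7*0.57) = 0.250627
BW = 2*arcsin(0.250627) = 29.0 degrees

29.0 degrees


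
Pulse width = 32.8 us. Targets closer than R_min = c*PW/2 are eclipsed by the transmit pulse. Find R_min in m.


R_min = 3e8 * 32.8e-6 / 2 = 4920.0 m

4920.0 m


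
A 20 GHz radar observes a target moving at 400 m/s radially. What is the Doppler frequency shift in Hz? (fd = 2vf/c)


fd = 2 * 400 * 20000000000.0 / 3e8 = 53333.3 Hz

53333.3 Hz


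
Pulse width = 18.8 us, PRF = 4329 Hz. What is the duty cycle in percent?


DC = 18.8e-6 * 4329 * 100 = 8.14%

8.14%


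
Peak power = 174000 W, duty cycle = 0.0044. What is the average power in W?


P_avg = 174000 * 0.0044 = 765.6 W

765.6 W


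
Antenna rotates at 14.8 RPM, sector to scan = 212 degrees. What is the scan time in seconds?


t = 212 / (14.8 * 360) * 60 = 2.39 s

2.39 s


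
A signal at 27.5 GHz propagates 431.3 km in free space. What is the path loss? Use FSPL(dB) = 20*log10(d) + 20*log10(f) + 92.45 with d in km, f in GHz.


20*log10(431.3) = 52.7
20*log10(27.5) = 28.79
FSPL = 173.9 dB

173.9 dB


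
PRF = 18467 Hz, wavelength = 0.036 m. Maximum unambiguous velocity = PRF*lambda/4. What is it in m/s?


V_ua = 18467 * 0.036 / 4 = 166.2 m/s

166.2 m/s


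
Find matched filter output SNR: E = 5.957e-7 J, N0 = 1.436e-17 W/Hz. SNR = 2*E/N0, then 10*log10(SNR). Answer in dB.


SNR_lin = 2 * 5.957e-7 / 1.436e-17 = 8.297e10
SNR_dB = 10*log10(8.297e10) = 109.2 dB

109.2 dB


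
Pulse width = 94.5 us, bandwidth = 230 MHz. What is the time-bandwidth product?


TBP = 94.5 * 230 = 21735.0

21735.0


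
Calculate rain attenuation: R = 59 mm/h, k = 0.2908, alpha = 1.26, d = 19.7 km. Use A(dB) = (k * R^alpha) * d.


gamma = 0.2908 * 59^1.26 = 49.529955 dB/km
A = 49.529955 * 19.7 = 975.74 dB

975.74 dB


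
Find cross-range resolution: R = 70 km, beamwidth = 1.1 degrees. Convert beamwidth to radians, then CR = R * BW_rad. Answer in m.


BW_rad = 0.019198622
CR = 70000 * 0.019198622 = 1343.9 m

1343.9 m


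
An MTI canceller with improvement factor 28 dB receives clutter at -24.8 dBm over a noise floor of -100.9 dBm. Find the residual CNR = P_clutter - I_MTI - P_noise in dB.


CNR = -24.8 - 28 - (-100.9) = 48.1 dB

48.1 dB


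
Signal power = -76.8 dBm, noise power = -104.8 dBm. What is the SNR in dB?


SNR = -76.8 - (-104.8) = 28.0 dB

28.0 dB


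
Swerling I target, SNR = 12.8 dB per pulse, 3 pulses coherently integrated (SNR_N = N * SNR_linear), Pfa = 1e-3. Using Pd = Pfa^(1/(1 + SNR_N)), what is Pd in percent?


SNR_lin = 10^(12.8/10) = 19.05461
SNR_N = 3 * 19.05461 = 57.16383
1/(1 + SNR_N) = 1/58.16383 = 0.0171928
Pd = (1e-3)^0.0171928 = 0.88802
Pd = 88.8%

88.8%


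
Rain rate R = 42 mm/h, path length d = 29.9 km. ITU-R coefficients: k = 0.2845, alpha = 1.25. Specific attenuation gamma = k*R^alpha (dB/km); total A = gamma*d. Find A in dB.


gamma = 0.2845 * 42^1.25 = 30.418927 dB/km
A = 30.418927 * 29.9 = 909.53 dB

909.53 dB


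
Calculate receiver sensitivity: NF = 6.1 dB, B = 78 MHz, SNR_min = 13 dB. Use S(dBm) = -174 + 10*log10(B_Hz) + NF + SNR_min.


10*log10(78000000.0) = 78.92
S = -174 + 78.92 + 6.1 + 13 = -76.0 dBm

-76.0 dBm


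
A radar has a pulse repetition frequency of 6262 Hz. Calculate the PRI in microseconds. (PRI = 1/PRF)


PRI = 1/6262 = 0.0001596934 s = 159.7 us

159.7 us


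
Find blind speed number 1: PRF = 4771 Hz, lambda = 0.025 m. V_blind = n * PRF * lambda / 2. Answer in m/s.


V_blind = 1 * 4771 * 0.025 / 2 = 59.6 m/s

59.6 m/s


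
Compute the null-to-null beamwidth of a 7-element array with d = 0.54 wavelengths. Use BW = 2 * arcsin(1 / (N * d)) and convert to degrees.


1/(N*d) = 1/(7*0.54) = 0.26455
BW = 2*arcsin(0.26455) = 30.7 degrees

30.7 degrees


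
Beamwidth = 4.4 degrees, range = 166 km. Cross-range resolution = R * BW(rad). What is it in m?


BW_rad = 0.076794487
CR = 166000 * 0.076794487 = 12747.9 m

12747.9 m


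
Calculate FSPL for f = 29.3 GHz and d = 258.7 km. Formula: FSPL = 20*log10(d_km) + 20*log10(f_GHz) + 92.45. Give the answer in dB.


20*log10(258.7) = 48.26
20*log10(29.3) = 29.34
FSPL = 170.0 dB

170.0 dB


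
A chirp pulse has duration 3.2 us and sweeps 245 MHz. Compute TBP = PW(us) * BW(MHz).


TBP = 3.2 * 245 = 784.0

784.0


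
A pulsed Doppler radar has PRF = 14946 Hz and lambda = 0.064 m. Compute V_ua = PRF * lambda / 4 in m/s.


V_ua = 14946 * 0.064 / 4 = 239.1 m/s

239.1 m/s


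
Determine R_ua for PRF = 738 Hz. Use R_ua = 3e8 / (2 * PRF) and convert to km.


R_ua = 3e8 / (2 * 738) = 203252.0 m = 203.3 km

203.3 km


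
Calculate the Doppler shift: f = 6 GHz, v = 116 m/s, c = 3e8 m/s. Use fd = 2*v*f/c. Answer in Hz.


fd = 2 * 116 * 6000000000.0 / 3e8 = 4640.0 Hz

4640.0 Hz


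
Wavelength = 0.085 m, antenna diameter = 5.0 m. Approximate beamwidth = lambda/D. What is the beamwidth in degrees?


BW_rad = 0.085 / 5.0 = 0.017
BW_deg = 0.97 degrees

0.97 degrees


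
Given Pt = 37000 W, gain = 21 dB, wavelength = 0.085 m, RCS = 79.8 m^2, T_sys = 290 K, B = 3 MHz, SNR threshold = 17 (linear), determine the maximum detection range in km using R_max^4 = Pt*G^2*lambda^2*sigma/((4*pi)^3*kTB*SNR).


G_lin = 10^(21/10) = 125.892541
R^4 = 37000 * 125.892541^2 * 0.085^2 * 79.8 / ((4*pi)^3 * 1.38e-23 * 290 * 3000000.0 * 17)
R^4 = 8.34768e17 m^4
R_max = (8.34768e17)^(1/4) = 30226.7 m = 30.2 km

30.2 km


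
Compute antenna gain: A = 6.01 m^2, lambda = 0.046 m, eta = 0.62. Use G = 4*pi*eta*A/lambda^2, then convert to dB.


G_linear = 4*pi*0.62*6.01/0.046^2 = 22128.93
G_dB = 10*log10(22128.93) = 43.4 dB

43.4 dB


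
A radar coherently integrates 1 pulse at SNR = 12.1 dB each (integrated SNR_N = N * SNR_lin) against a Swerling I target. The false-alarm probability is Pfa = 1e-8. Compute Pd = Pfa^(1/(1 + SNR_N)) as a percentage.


SNR_lin = 10^(12.1/10) = 16.2181
SNR_N = 1 * 16.2181 = 16.2181
1/(1 + SNR_N) = 1/17.2181 = 0.0580784
Pd = (1e-8)^0.0580784 = 0.34306
Pd = 34.3%

34.3%


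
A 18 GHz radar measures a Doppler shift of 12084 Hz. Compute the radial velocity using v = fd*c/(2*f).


v = 12084 * 3e8 / (2 * 18000000000.0) = 100.7 m/s

100.7 m/s


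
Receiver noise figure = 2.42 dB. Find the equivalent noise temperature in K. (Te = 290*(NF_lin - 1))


NF_lin = 10^(2.42/10) = 1.745822
Te = 290 * (1.745822 - 1) = 216.3 K

216.3 K


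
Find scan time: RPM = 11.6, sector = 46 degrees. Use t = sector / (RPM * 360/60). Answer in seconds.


t = 46 / (11.6 * 360) * 60 = 0.66 s

0.66 s


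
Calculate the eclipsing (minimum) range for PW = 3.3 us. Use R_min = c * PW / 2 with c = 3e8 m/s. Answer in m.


R_min = 3e8 * 3.3e-6 / 2 = 495.0 m

495.0 m


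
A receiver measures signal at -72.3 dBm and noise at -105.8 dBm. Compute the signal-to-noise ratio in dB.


SNR = -72.3 - (-105.8) = 33.5 dB

33.5 dB


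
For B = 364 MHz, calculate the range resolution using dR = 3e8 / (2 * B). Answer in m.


dR = 3e8 / (2 * 364000000.0) = 0.41 m

0.41 m


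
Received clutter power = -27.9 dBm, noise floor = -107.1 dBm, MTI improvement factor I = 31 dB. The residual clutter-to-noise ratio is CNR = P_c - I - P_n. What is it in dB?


CNR = -27.9 - 31 - (-107.1) = 48.2 dB

48.2 dB


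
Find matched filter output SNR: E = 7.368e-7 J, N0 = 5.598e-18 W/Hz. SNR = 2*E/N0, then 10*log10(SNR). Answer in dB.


SNR_lin = 2 * 7.368e-7 / 5.598e-18 = 2.632e11
SNR_dB = 10*log10(2.632e11) = 114.2 dB

114.2 dB


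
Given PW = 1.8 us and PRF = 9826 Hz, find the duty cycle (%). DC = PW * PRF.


DC = 1.8e-6 * 9826 * 100 = 1.77%

1.77%


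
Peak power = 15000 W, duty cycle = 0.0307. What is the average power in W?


P_avg = 15000 * 0.0307 = 460.5 W

460.5 W


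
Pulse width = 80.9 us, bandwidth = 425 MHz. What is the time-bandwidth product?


TBP = 80.9 * 425 = 34382.5

34382.5


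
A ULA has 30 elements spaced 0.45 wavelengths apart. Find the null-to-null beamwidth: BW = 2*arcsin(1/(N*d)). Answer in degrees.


1/(N*d) = 1/(30*0.45) = 0.074074
BW = 2*arcsin(0.074074) = 8.5 degrees

8.5 degrees


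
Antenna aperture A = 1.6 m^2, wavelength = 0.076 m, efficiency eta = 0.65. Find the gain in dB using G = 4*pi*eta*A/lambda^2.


G_linear = 4*pi*0.65*1.6/0.076^2 = 2262.64
G_dB = 10*log10(2262.64) = 33.5 dB

33.5 dB


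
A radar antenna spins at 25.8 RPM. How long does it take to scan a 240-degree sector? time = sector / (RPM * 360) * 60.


t = 240 / (25.8 * 360) * 60 = 1.55 s

1.55 s


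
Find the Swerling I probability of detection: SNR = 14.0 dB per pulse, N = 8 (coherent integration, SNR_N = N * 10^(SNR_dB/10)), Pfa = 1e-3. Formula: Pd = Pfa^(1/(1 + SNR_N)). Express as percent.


SNR_lin = 10^(14.0/10) = 25.11886
SNR_N = 8 * 25.11886 = 200.95088
1/(1 + SNR_N) = 1/201.95088 = 0.0049517
Pd = (1e-3)^0.0049517 = 0.96637
Pd = 96.6%

96.6%


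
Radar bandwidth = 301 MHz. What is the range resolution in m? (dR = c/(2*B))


dR = 3e8 / (2 * 301000000.0) = 0.5 m

0.5 m


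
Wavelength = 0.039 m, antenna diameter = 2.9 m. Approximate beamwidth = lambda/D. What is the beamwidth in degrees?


BW_rad = 0.039 / 2.9 = 0.013448
BW_deg = 0.77 degrees

0.77 degrees


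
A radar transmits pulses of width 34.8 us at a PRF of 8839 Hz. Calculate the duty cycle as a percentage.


DC = 34.8e-6 * 8839 * 100 = 30.76%

30.76%


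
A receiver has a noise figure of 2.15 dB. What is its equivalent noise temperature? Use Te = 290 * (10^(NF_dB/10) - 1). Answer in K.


NF_lin = 10^(2.15/10) = 1.64059
Te = 290 * (1.64059 - 1) = 185.8 K

185.8 K


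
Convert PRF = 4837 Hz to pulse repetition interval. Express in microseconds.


PRI = 1/4837 = 0.0002067397 s = 206.7 us

206.7 us


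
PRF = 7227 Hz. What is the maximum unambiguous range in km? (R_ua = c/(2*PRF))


R_ua = 3e8 / (2 * 7227) = 20755.5 m = 20.8 km

20.8 km


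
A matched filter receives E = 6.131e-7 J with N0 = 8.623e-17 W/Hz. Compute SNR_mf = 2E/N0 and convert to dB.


SNR_lin = 2 * 6.131e-7 / 8.623e-17 = 1.422e10
SNR_dB = 10*log10(1.422e10) = 101.5 dB

101.5 dB


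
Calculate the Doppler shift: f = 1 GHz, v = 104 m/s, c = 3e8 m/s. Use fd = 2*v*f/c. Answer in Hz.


fd = 2 * 104 * 1000000000.0 / 3e8 = 693.3 Hz

693.3 Hz


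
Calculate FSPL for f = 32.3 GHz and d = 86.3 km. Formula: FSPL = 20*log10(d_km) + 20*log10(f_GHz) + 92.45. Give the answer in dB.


20*log10(86.3) = 38.72
20*log10(32.3) = 30.18
FSPL = 161.4 dB

161.4 dB


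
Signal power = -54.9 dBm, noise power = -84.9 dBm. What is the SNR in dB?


SNR = -54.9 - (-84.9) = 30.0 dB

30.0 dB


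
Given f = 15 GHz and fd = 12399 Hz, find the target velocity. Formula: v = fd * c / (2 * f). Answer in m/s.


v = 12399 * 3e8 / (2 * 15000000000.0) = 124.0 m/s

124.0 m/s


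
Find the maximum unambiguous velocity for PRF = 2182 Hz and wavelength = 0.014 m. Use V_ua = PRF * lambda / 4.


V_ua = 2182 * 0.014 / 4 = 7.6 m/s

7.6 m/s


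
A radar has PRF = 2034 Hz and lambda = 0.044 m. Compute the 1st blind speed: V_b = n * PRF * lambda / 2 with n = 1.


V_blind = 1 * 2034 * 0.044 / 2 = 44.7 m/s

44.7 m/s


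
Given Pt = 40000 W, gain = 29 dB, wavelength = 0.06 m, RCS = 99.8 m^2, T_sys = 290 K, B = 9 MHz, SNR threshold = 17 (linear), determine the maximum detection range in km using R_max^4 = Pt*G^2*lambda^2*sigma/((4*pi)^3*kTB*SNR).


G_lin = 10^(29/10) = 794.328235
R^4 = 40000 * 794.328235^2 * 0.06^2 * 99.8 / ((4*pi)^3 * 1.38e-23 * 290 * 9000000.0 * 17)
R^4 = 7.46268e18 m^4
R_max = (7.46268e18)^(1/4) = 52266.5 m = 52.3 km

52.3 km


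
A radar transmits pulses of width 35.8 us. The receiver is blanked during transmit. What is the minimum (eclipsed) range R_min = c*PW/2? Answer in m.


R_min = 3e8 * 35.8e-6 / 2 = 5370.0 m

5370.0 m


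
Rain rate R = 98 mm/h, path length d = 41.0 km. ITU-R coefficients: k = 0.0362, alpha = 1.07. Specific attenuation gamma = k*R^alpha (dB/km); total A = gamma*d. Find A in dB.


gamma = 0.0362 * 98^1.07 = 4.890131 dB/km
A = 4.890131 * 41.0 = 200.5 dB

200.5 dB


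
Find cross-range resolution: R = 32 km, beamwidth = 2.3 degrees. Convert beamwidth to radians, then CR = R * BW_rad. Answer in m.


BW_rad = 0.040142573
CR = 32000 * 0.040142573 = 1284.6 m

1284.6 m


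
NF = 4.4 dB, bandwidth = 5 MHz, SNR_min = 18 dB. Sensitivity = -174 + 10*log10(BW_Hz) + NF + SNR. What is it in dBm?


10*log10(5000000.0) = 66.99
S = -174 + 66.99 + 4.4 + 18 = -84.6 dBm

-84.6 dBm


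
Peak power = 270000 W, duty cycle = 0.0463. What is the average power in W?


P_avg = 270000 * 0.0463 = 12501.0 W

12501.0 W


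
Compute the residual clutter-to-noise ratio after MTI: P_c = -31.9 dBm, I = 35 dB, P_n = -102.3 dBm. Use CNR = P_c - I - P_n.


CNR = -31.9 - 35 - (-102.3) = 35.4 dB

35.4 dB


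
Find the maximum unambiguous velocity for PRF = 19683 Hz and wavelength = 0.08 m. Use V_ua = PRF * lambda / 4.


V_ua = 19683 * 0.08 / 4 = 393.7 m/s

393.7 m/s


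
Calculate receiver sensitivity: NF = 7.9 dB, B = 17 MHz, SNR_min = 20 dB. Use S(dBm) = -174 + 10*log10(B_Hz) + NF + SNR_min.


10*log10(17000000.0) = 72.3
S = -174 + 72.3 + 7.9 + 20 = -73.8 dBm

-73.8 dBm


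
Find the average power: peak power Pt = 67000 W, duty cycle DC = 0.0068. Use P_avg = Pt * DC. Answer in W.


P_avg = 67000 * 0.0068 = 455.6 W

455.6 W


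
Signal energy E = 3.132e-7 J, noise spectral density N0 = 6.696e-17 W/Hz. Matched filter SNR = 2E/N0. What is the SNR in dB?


SNR_lin = 2 * 3.132e-7 / 6.696e-17 = 9.355e9
SNR_dB = 10*log10(9.355e9) = 99.7 dB

99.7 dB


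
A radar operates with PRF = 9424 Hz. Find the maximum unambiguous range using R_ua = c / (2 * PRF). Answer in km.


R_ua = 3e8 / (2 * 9424) = 15916.8 m = 15.9 km

15.9 km


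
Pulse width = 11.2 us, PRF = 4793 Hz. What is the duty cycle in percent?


DC = 11.2e-6 * 4793 * 100 = 5.37%

5.37%


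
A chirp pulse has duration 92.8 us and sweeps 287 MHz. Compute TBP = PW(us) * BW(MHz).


TBP = 92.8 * 287 = 26633.6

26633.6


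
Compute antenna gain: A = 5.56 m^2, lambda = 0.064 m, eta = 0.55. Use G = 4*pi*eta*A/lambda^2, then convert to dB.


G_linear = 4*pi*0.55*5.56/0.064^2 = 9381.83
G_dB = 10*log10(9381.83) = 39.7 dB

39.7 dB


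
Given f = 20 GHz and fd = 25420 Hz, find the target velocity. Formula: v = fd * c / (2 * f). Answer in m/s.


v = 25420 * 3e8 / (2 * 20000000000.0) = 190.7 m/s

190.7 m/s


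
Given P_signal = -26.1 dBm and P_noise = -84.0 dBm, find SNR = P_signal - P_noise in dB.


SNR = -26.1 - (-84.0) = 57.9 dB

57.9 dB


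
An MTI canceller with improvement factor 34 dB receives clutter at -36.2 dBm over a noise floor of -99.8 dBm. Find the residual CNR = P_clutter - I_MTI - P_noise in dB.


CNR = -36.2 - 34 - (-99.8) = 29.6 dB

29.6 dB


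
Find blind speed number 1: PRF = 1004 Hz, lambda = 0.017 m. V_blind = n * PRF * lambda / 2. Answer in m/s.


V_blind = 1 * 1004 * 0.017 / 2 = 8.5 m/s

8.5 m/s


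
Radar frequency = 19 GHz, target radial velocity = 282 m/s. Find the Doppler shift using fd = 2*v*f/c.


fd = 2 * 282 * 19000000000.0 / 3e8 = 35720.0 Hz

35720.0 Hz


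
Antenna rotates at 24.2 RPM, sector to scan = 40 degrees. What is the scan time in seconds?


t = 40 / (24.2 * 360) * 60 = 0.28 s

0.28 s


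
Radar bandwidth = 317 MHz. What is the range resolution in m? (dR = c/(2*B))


dR = 3e8 / (2 * 317000000.0) = 0.47 m

0.47 m
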